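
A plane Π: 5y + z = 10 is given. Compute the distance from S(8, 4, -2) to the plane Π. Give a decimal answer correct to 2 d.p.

1.57

n·S − d = (0)·(8) + (5)·(4) + (1)·(-2) − 10 = 8; |n| = √26.
Distance = |8| / √26 = 8/√26 ≈ 1.57.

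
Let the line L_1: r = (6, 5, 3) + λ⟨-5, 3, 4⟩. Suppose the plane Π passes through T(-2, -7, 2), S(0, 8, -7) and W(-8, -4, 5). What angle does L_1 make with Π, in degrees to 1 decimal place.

10.6

TS = (2, 15, -9), TW = (-6, 3, 3); a normal to Π is TS × TW = (72, 48, 96).
Using T: Π has equation 72x + 48y + 96z = -288.
sin θ = |n·v| / (|n||v|) = |168| / (√16704 · √50) = 0.18383.
θ ≈ 10.6°.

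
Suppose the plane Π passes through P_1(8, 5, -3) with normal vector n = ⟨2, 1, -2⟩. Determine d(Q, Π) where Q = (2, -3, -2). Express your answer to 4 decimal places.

Π: n·r = n·P_1 gives 2x + y - 2z = 27.
n·Q − d = (2)·(2) + (1)·(-3) + (-2)·(-2) − 27 = -22; |n| = √9.
Distance = |-22| / √9 = 22/√9 ≈ 7.3333.

7.3333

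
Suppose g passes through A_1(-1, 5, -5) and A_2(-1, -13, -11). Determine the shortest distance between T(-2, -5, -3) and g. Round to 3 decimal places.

5.158

A direction vector for g is A_2 − A_1 = (0, -18, -6).
Taking (-1, 5, -5) on g with direction v = (0, -18, -6): w = T − (-1, 5, -5) = (-1, -10, 2), and w × v = (96, -6, 18).
Distance = |w × v| / |v| = √9576 / √360 ≈ 5.158.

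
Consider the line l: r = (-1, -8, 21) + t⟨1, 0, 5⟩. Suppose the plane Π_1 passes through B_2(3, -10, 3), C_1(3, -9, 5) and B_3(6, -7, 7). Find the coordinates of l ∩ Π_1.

B_2C_1 = (0, 1, 2), B_2B_3 = (3, 3, 4); a normal to Π_1 is B_2C_1 × B_2B_3 = (-2, 6, -3).
Using B_2: Π_1 has equation -2x + 6y - 3z = -75.
Substitute r = (-1, -8, 21) + t(1, 0, 5) into the plane: -109 + (-17)t = -75, so t = -2.
Intersection: (-1, -8, 21) + (-2)·(1, 0, 5) = (-3, -8, 11).

(-3, -8, 11)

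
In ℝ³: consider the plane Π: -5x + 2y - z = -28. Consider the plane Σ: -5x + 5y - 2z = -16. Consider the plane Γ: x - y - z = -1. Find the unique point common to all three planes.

(7, 5, 3)

Solving the 3×3 linear system -5x + 2y - z = -28, -5x + 5y - 2z = -16, x - y - z = -1 (e.g. by elimination or Cramer's rule, determinant = 21) gives (7, 5, 3).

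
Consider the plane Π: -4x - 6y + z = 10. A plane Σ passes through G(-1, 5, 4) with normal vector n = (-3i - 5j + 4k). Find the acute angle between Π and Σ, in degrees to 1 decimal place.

26.7

Σ: n·r = n·G gives -3x - 5y + 4z = -6.
cos θ = |n₁·n₂| / (|n₁||n₂|) = |46| / (√53 · √50).
θ = arccos(0.89358) ≈ 26.7°.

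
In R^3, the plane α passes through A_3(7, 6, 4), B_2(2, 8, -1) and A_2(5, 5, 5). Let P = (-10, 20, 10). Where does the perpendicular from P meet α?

(-7, 5, 1)

A_3B_2 = (-5, 2, -5), A_3A_2 = (-2, -1, 1); a normal to α is A_3B_2 × A_3A_2 = (-3, 15, 9).
Using A_3: α has equation -3x + 15y + 9z = 105.
Foot = P − λn with λ = (n·P − d)/|n|² = (420 − 105)/315 = 1.
Foot = (-10, 20, 10) − 1·(-3, 15, 9) = (-7, 5, 1).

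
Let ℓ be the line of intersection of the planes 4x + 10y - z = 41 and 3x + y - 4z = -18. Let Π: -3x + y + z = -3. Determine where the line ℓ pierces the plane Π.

Direction of ℓ: (4, 10, -1) × (3, 1, -4) = (-39, 13, -26).
A point on ℓ: solving the two plane equations with x = 2 gives (2, 4, 7).
Substitute r = (2, 4, 7) + t(-39, 13, -26) into the plane: 5 + 104t = -3, so t = -1/13.
Intersection: (2, 4, 7) + (-1/13)·(-39, 13, -26) = (5, 3, 9).

(5, 3, 9)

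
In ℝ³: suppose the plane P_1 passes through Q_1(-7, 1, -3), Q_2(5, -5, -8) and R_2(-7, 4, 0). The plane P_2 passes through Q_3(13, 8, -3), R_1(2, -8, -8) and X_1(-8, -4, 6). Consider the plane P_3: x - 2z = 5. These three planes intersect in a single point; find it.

Q_1Q_2 = (12, -6, -5), Q_1R_2 = (0, 3, 3); a normal to P_1 is Q_1Q_2 × Q_1R_2 = (-3, -36, 36).
Using Q_1: P_1 has equation -3x - 36y + 36z = -123.
Q_3R_1 = (-11, -16, -5), Q_3X_1 = (-21, -12, 9); a normal to P_2 is Q_3R_1 × Q_3X_1 = (-204, 204, -204).
Using Q_3: P_2 has equation -204x + 204y - 204z = -408.
Solving the 3×3 linear system -3x - 36y + 36z = -123, -204x + 204y - 204z = -408, x - 2z = 5 (e.g. by elimination or Cramer's rule, determinant = 15912) gives (5, 3, 0).

(5, 3, 0)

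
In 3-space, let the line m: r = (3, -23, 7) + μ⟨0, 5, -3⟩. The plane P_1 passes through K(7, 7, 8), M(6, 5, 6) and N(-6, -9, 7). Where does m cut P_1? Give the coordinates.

KM = (-1, -2, -2), KN = (-13, -16, -1); a normal to P_1 is KM × KN = (-30, 25, -10).
Using K: P_1 has equation -30x + 25y - 10z = -115.
Substitute r = (3, -23, 7) + t(0, 5, -3) into the plane: -735 + 155t = -115, so t = 4.
Intersection: (3, -23, 7) + 4·(0, 5, -3) = (3, -3, -5).

(3, -3, -5)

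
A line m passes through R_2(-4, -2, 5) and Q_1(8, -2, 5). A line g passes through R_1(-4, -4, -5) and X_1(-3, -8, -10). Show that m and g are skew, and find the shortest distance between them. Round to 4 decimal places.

4.6852

A direction vector for m is Q_1 − R_2 = (12, 0, 0).
A direction vector for g is X_1 − R_1 = (1, -4, -5).
Common perpendicular direction n = (12, 0, 0) × (1, -4, -5) = (0, 60, -48).
With w = (-4, -4, -5) − (-4, -2, 5) = (0, -2, -10), w · n = 360.
Since n ≠ 0 the lines are not parallel, and w · n = 360 ≠ 0 so they do not intersect; hence they are skew.
Distance = |w · n| / |n| = |360| / √5904 ≈ 4.6852.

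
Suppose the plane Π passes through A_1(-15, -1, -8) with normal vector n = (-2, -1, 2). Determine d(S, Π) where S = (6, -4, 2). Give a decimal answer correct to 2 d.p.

6.33

Π: n·r = n·A_1 gives -2x - y + 2z = 15.
n·S − d = (-2)·(6) + (-1)·(-4) + (2)·(2) − 15 = -19; |n| = √9.
Distance = |-19| / √9 = 19/√9 ≈ 6.33.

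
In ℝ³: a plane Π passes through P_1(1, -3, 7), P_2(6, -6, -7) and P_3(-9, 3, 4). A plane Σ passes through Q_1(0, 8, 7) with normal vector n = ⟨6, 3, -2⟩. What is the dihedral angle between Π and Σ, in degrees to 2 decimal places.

36.05

P_1P_2 = (5, -3, -14), P_1P_3 = (-10, 6, -3); a normal to Π is P_1P_2 × P_1P_3 = (93, 155, 0).
Using P_1: Π has equation 93x + 155y = -372.
Σ: n·r = n·Q_1 gives 6x + 3y - 2z = 10.
cos θ = |n₁·n₂| / (|n₁||n₂|) = |1023| / (√32674 · √49).
θ = arccos(0.80849) ≈ 36.05°.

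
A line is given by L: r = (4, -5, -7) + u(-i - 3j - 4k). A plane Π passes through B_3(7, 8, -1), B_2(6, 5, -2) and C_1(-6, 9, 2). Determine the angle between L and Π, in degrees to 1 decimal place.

32.5

B_3B_2 = (-1, -3, -1), B_3C_1 = (-13, 1, 3); a normal to Π is B_3B_2 × B_3C_1 = (-8, 16, -40).
Using B_3: Π has equation -8x + 16y - 40z = 112.
sin θ = |n·v| / (|n||v|) = |120| / (√1920 · √26) = 0.53709.
θ ≈ 32.5°.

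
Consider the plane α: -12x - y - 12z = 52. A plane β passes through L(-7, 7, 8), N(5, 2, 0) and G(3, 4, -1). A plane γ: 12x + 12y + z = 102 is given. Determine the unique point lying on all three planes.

LN = (12, -5, -8), LG = (10, -3, -9); a normal to β is LN × LG = (21, 28, 14).
Using L: β has equation 21x + 28y + 14z = 161.
Solving the 3×3 linear system -12x - y - 12z = 52, 21x + 28y + 14z = 161, 12x + 12y + z = 102 (e.g. by elimination or Cramer's rule, determinant = 2541) gives (1, 8, -6).

(1, 8, -6)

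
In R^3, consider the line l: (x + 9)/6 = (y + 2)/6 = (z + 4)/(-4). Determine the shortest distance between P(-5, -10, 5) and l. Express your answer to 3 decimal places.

10.959

l has direction (6, 6, -4) through (-9, -2, -4).
Taking (-9, -2, -4) on l with direction v = (6, 6, -4): w = P − (-9, -2, -4) = (4, -8, 9), and w × v = (-22, 70, 72).
Distance = |w × v| / |v| = √10568 / √88 ≈ 10.959.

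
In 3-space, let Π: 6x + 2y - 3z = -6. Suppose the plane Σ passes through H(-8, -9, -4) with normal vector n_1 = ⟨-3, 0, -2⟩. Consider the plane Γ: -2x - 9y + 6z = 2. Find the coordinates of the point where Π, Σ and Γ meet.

(-4, -6, -10)

Σ: n_1·r = n_1·H gives -3x - 2z = 32.
Solving the 3×3 linear system 6x + 2y - 3z = -6, -3x - 2z = 32, -2x - 9y + 6z = 2 (e.g. by elimination or Cramer's rule, determinant = -145) gives (-4, -6, -10).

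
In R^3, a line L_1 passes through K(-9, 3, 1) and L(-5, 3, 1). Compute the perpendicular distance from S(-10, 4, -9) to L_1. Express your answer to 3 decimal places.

10.050

A direction vector for L_1 is L − K = (4, 0, 0).
Taking (-9, 3, 1) on L_1 with direction v = (4, 0, 0): w = S − (-9, 3, 1) = (-1, 1, -10), and w × v = (0, -40, -4).
Distance = |w × v| / |v| = √1616 / √16 ≈ 10.050.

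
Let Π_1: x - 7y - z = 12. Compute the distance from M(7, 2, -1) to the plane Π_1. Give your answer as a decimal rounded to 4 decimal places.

n·M − d = (1)·(7) + (-7)·(2) + (-1)·(-1) − 12 = -18; |n| = √51.
Distance = |-18| / √51 = 18/√51 ≈ 2.5205.

2.5205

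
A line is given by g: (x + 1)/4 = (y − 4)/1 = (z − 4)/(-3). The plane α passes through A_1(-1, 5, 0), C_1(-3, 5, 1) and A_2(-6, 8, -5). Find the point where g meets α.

g has direction (4, 1, -3) through (-1, 4, 4).
A_1C_1 = (-2, 0, 1), A_1A_2 = (-5, 3, -5); a normal to α is A_1C_1 × A_1A_2 = (-3, -15, -6).
Using A_1: α has equation -3x - 15y - 6z = -72.
Substitute r = (-1, 4, 4) + t(4, 1, -3) into the plane: -81 + (-9)t = -72, so t = -1.
Intersection: (-1, 4, 4) + (-1)·(4, 1, -3) = (-5, 3, 7).

(-5, 3, 7)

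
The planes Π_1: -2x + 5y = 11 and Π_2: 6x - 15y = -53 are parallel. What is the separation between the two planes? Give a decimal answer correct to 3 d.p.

Rescale Π_2 by 1/(-3): -2x + 5y = 53/3. Then distance = |11 − (53/3)| / √29 ≈ 1.238.

1.238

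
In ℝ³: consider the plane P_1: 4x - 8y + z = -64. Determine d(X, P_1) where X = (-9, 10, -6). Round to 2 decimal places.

6.44

n·X − d = (4)·(-9) + (-8)·(10) + (1)·(-6) − (-64) = -58; |n| = √81.
Distance = |-58| / √81 = 58/√81 ≈ 6.44.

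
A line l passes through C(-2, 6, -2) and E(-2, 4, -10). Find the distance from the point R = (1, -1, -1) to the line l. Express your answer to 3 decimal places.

A direction vector for l is E − C = (0, -2, -8).
Taking (-2, 6, -2) on l with direction v = (0, -2, -8): w = R − (-2, 6, -2) = (3, -7, 1), and w × v = (58, 24, -6).
Distance = |w × v| / |v| = √3976 / √68 ≈ 7.647.

7.647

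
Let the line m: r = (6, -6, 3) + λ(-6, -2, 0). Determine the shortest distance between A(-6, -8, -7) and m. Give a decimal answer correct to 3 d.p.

10.178

Taking (6, -6, 3) on m with direction v = (-6, -2, 0): w = A − (6, -6, 3) = (-12, -2, -10), and w × v = (-20, 60, 12).
Distance = |w × v| / |v| = √4144 / √40 ≈ 10.178.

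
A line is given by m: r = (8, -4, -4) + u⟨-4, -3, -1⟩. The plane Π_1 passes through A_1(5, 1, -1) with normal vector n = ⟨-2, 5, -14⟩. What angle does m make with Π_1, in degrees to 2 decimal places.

5.25

Π_1: n·r = n·A_1 gives -2x + 5y - 14z = 9.
sin θ = |n·v| / (|n||v|) = |7| / (√225 · √26) = 0.09152.
θ ≈ 5.25°.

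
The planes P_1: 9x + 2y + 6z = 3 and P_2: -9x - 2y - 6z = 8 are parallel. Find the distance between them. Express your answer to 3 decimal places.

Rescale P_2 by 1/(-1): 9x + 2y + 6z = -8. Then distance = |3 − (-8)| / √121 ≈ 1.000.

1.000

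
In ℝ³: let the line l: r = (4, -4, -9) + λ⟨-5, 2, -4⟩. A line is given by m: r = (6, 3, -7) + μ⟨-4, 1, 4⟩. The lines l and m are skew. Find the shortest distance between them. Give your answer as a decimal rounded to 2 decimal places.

Common perpendicular direction n = (-5, 2, -4) × (-4, 1, 4) = (12, 36, 3).
With w = (6, 3, -7) − (4, -4, -9) = (2, 7, 2), w · n = 282.
Distance = |w · n| / |n| = |282| / √1449 ≈ 7.41.

7.41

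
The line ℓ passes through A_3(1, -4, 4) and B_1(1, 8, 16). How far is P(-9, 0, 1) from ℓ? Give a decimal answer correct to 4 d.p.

A direction vector for ℓ is B_1 − A_3 = (0, 12, 12).
Taking (1, -4, 4) on ℓ with direction v = (0, 12, 12): w = P − (1, -4, 4) = (-10, 4, -3), and w × v = (84, 120, -120).
Distance = |w × v| / |v| = √35856 / √288 ≈ 11.1580.

11.1580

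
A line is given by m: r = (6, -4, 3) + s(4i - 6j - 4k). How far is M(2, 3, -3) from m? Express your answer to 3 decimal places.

9.165

Taking (6, -4, 3) on m with direction v = (4, -6, -4): w = M − (6, -4, 3) = (-4, 7, -6), and w × v = (-64, -40, -4).
Distance = |w × v| / |v| = √5712 / √68 ≈ 9.165.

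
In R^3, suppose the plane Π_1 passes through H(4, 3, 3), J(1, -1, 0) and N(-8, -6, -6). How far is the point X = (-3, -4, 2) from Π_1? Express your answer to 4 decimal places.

HJ = (-3, -4, -3), HN = (-12, -9, -9); a normal to Π_1 is HJ × HN = (9, 9, -21).
Using H: Π_1 has equation 9x + 9y - 21z = 0.
n·X − d = (9)·(-3) + (9)·(-4) + (-21)·(2) − 0 = -105; |n| = √603.
Distance = |-105| / √603 = 105/√603 ≈ 4.2759.

4.2759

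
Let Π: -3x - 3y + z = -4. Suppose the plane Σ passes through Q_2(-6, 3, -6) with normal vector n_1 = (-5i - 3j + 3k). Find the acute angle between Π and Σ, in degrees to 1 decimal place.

19.2

Σ: n_1·r = n_1·Q_2 gives -5x - 3y + 3z = 3.
cos θ = |n₁·n₂| / (|n₁||n₂|) = |27| / (√19 · √43).
θ = arccos(0.94461) ≈ 19.2°.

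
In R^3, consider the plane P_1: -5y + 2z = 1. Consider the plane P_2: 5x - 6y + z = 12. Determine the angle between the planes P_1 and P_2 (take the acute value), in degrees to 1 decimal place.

41.0

cos θ = |n₁·n₂| / (|n₁||n₂|) = |32| / (√29 · √62).
θ = arccos(0.75467) ≈ 41.0°.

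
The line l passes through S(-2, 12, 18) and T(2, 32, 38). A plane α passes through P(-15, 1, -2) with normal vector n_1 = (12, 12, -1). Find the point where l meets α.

(-6, -8, -2)

A direction vector for l is T − S = (4, 20, 20).
α: n_1·r = n_1·P gives 12x + 12y - z = -166.
Substitute r = (-2, 12, 18) + t(4, 20, 20) into the plane: 102 + 268t = -166, so t = -1.
Intersection: (-2, 12, 18) + (-1)·(4, 20, 20) = (-6, -8, -2).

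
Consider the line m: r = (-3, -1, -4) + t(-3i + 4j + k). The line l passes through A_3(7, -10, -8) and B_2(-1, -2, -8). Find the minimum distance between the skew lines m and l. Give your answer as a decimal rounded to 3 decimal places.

2.887

A direction vector for l is B_2 − A_3 = (-8, 8, 0).
Common perpendicular direction n = (-3, 4, 1) × (-8, 8, 0) = (-8, -8, 8).
With w = (7, -10, -8) − (-3, -1, -4) = (10, -9, -4), w · n = -40.
Distance = |w · n| / |n| = |-40| / √192 ≈ 2.887.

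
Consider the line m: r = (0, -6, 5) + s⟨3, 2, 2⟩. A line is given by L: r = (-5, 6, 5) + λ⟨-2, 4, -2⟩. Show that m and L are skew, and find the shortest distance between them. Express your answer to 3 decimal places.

Common perpendicular direction n = (3, 2, 2) × (-2, 4, -2) = (-12, 2, 16).
With w = (-5, 6, 5) − (0, -6, 5) = (-5, 12, 0), w · n = 84.
Since n ≠ 0 the lines are not parallel, and w · n = 84 ≠ 0 so they do not intersect; hence they are skew.
Distance = |w · n| / |n| = |84| / √404 ≈ 4.179.

4.179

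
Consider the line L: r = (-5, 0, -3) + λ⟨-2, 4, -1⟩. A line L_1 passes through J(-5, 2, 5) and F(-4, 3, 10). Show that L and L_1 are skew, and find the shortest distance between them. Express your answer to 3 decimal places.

1.270

A direction vector for L_1 is F − J = (1, 1, 5).
Common perpendicular direction n = (-2, 4, -1) × (1, 1, 5) = (21, 9, -6).
With w = (-5, 2, 5) − (-5, 0, -3) = (0, 2, 8), w · n = -30.
Since n ≠ 0 the lines are not parallel, and w · n = -30 ≠ 0 so they do not intersect; hence they are skew.
Distance = |w · n| / |n| = |-30| / √558 ≈ 1.270.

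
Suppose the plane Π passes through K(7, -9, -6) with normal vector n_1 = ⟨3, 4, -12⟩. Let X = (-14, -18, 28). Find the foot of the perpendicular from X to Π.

Π: n_1·r = n_1·K gives 3x + 4y - 12z = 57.
Foot = X − λn with λ = (n·X − d)/|n|² = (-450 − 57)/169 = -3.
Foot = (-14, -18, 28) − (-3)·(3, 4, -12) = (-5, -6, -8).

(-5, -6, -8)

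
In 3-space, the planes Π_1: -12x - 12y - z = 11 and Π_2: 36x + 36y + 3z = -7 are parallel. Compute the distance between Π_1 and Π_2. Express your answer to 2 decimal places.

Rescale Π_2 by 1/(-3): -12x - 12y - z = 7/3. Then distance = |11 − (7/3)| / √289 ≈ 0.51.

0.51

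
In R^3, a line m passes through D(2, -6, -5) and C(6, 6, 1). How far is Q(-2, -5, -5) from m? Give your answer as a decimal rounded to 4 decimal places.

4.1132

A direction vector for m is C − D = (4, 12, 6).
Taking (2, -6, -5) on m with direction v = (4, 12, 6): w = Q − (2, -6, -5) = (-4, 1, 0), and w × v = (6, 24, -52).
Distance = |w × v| / |v| = √3316 / √196 ≈ 4.1132.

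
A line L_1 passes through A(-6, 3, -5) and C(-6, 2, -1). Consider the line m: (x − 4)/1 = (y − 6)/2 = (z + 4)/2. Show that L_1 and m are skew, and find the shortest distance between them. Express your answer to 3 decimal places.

A direction vector for L_1 is C − A = (0, -1, 4).
m has direction (1, 2, 2) through (4, 6, -4).
Common perpendicular direction n = (0, -1, 4) × (1, 2, 2) = (-10, 4, 1).
With w = (4, 6, -4) − (-6, 3, -5) = (10, 3, 1), w · n = -87.
Since n ≠ 0 the lines are not parallel, and w · n = -87 ≠ 0 so they do not intersect; hence they are skew.
Distance = |w · n| / |n| = |-87| / √117 ≈ 8.043.

8.043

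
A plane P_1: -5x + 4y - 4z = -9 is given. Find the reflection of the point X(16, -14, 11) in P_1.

(-14, 10, -13)

λ = (n·X − d)/|n|² = (-180 − (-9))/57 = -3.
Reflection = X − 2λn = (16, -14, 11) − (-6)·(-5, 4, -4) = (-14, 10, -13).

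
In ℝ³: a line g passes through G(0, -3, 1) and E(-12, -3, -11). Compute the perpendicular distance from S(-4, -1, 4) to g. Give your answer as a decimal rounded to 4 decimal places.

5.3385

A direction vector for g is E − G = (-12, 0, -12).
Taking (0, -3, 1) on g with direction v = (-12, 0, -12): w = S − (0, -3, 1) = (-4, 2, 3), and w × v = (-24, -84, 24).
Distance = |w × v| / |v| = √8208 / √288 ≈ 5.3385.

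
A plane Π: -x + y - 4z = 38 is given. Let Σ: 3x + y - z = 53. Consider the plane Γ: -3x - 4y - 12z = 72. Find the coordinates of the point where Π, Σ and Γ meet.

(12, 6, -11)

Solving the 3×3 linear system -x + y - 4z = 38, 3x + y - z = 53, -3x - 4y - 12z = 72 (e.g. by elimination or Cramer's rule, determinant = 91) gives (12, 6, -11).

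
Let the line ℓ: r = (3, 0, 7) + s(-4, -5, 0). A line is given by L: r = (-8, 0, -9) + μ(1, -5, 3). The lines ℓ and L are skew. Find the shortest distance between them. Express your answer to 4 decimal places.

Common perpendicular direction n = (-4, -5, 0) × (1, -5, 3) = (-15, 12, 25).
With w = (-8, 0, -9) − (3, 0, 7) = (-11, 0, -16), w · n = -235.
Distance = |w · n| / |n| = |-235| / √994 ≈ 7.4537.

7.4537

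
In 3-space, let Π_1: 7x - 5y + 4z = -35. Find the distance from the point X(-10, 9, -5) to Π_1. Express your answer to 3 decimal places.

10.541

n·X − d = (7)·(-10) + (-5)·(9) + (4)·(-5) − (-35) = -100; |n| = √90.
Distance = |-100| / √90 = 100/√90 ≈ 10.541.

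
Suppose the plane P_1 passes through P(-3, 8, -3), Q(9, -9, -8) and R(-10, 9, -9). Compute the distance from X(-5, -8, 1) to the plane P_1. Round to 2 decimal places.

PQ = (12, -17, -5), PR = (-7, 1, -6); a normal to P_1 is PQ × PR = (107, 107, -107).
Using P: P_1 has equation 107x + 107y - 107z = 856.
n·X − d = (107)·(-5) + (107)·(-8) + (-107)·(1) − 856 = -2354; |n| = √34347.
Distance = |-2354| / √34347 = 2354/√34347 ≈ 12.70.

12.70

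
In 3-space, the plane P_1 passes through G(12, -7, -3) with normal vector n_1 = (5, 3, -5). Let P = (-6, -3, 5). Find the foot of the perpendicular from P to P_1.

(4, 3, -5)

P_1: n_1·r = n_1·G gives 5x + 3y - 5z = 54.
Foot = P − λn with λ = (n·P − d)/|n|² = (-64 − 54)/59 = -2.
Foot = (-6, -3, 5) − (-2)·(5, 3, -5) = (4, 3, -5).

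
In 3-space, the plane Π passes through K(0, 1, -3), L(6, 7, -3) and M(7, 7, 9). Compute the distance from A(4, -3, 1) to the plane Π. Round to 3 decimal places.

KL = (6, 6, 0), KM = (7, 6, 12); a normal to Π is KL × KM = (72, -72, -6).
Using K: Π has equation 72x - 72y - 6z = -54.
n·A − d = (72)·(4) + (-72)·(-3) + (-6)·(1) − (-54) = 552; |n| = √10404.
Distance = |552| / √10404 = 552/√10404 ≈ 5.412.

5.412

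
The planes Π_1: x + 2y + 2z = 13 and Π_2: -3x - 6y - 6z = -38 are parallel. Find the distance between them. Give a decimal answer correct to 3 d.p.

Rescale Π_2 by 1/(-3): x + 2y + 2z = 38/3. Then distance = |13 − (38/3)| / √9 ≈ 0.111.

0.111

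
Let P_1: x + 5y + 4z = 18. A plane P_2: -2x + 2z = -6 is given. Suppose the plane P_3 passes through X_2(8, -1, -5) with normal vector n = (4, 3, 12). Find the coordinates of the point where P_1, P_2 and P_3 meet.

(-1, 7, -4)

P_3: n·r = n·X_2 gives 4x + 3y + 12z = -31.
Solving the 3×3 linear system x + 5y + 4z = 18, -2x + 2z = -6, 4x + 3y + 12z = -31 (e.g. by elimination or Cramer's rule, determinant = 130) gives (-1, 7, -4).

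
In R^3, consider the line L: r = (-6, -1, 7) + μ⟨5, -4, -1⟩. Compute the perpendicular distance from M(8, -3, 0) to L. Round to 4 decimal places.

Taking (-6, -1, 7) on L with direction v = (5, -4, -1): w = M − (-6, -1, 7) = (14, -2, -7), and w × v = (-26, -21, -46).
Distance = |w × v| / |v| = √3233 / √42 ≈ 8.7736.

8.7736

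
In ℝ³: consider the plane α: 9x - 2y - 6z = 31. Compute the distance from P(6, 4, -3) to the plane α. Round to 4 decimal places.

n·P − d = (9)·(6) + (-2)·(4) + (-6)·(-3) − 31 = 33; |n| = √121.
Distance = |33| / √121 = 33/√121 ≈ 3.0000.

3.0000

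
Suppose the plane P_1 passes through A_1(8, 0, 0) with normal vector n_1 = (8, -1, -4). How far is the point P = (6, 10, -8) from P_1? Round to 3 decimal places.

P_1: n_1·r = n_1·A_1 gives 8x - y - 4z = 64.
n·P − d = (8)·(6) + (-1)·(10) + (-4)·(-8) − 64 = 6; |n| = √81.
Distance = |6| / √81 = 6/√81 ≈ 0.667.

0.667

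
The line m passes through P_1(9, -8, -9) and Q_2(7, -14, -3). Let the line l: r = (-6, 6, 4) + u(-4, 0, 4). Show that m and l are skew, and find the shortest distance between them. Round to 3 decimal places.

A direction vector for m is Q_2 − P_1 = (-2, -6, 6).
Common perpendicular direction n = (-2, -6, 6) × (-4, 0, 4) = (-24, -16, -24).
With w = (-6, 6, 4) − (9, -8, -9) = (-15, 14, 13), w · n = -176.
Since n ≠ 0 the lines are not parallel, and w · n = -176 ≠ 0 so they do not intersect; hence they are skew.
Distance = |w · n| / |n| = |-176| / √1408 ≈ 4.690.

4.690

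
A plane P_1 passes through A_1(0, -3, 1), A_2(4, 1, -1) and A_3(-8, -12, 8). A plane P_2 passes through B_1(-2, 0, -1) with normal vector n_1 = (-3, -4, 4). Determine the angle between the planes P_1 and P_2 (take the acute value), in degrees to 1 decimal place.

A_1A_2 = (4, 4, -2), A_1A_3 = (-8, -9, 7); a normal to P_1 is A_1A_2 × A_1A_3 = (10, -12, -4).
Using A_1: P_1 has equation 10x - 12y - 4z = 32.
P_2: n_1·r = n_1·B_1 gives -3x - 4y + 4z = 2.
cos θ = |n₁·n₂| / (|n₁||n₂|) = |2| / (√260 · √41).
θ = arccos(0.01937) ≈ 88.9°.

88.9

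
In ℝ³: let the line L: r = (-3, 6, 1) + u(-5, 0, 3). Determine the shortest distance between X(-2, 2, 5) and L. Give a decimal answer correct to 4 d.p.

Taking (-3, 6, 1) on L with direction v = (-5, 0, 3): w = X − (-3, 6, 1) = (1, -4, 4), and w × v = (-12, -23, -20).
Distance = |w × v| / |v| = √1073 / √34 ≈ 5.6177.

5.6177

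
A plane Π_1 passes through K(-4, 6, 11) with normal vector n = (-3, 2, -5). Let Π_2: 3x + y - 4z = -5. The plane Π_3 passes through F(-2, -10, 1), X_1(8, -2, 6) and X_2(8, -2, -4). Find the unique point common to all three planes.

Π_1: n·r = n·K gives -3x + 2y - 5z = -31.
FX_1 = (10, 8, 5), FX_2 = (10, 8, -5); a normal to Π_3 is FX_1 × FX_2 = (-80, 100, 0).
Using F: Π_3 has equation -80x + 100y = -840.
Solving the 3×3 linear system -3x + 2y - 5z = -31, 3x + y - 4z = -5, -80x + 100y = -840 (e.g. by elimination or Cramer's rule, determinant = -2460) gives (3, -6, 2).

(3, -6, 2)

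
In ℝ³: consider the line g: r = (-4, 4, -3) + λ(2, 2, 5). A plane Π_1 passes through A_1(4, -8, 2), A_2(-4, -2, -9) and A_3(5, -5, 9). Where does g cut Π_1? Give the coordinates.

A_1A_2 = (-8, 6, -11), A_1A_3 = (1, 3, 7); a normal to Π_1 is A_1A_2 × A_1A_3 = (75, 45, -30).
Using A_1: Π_1 has equation 75x + 45y - 30z = -120.
Substitute r = (-4, 4, -3) + t(2, 2, 5) into the plane: -30 + 90t = -120, so t = -1.
Intersection: (-4, 4, -3) + (-1)·(2, 2, 5) = (-6, 2, -8).

(-6, 2, -8)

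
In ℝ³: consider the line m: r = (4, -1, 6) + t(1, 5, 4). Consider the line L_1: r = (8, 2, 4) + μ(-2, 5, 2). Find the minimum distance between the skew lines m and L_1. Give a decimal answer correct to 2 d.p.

Common perpendicular direction n = (1, 5, 4) × (-2, 5, 2) = (-10, -10, 15).
With w = (8, 2, 4) − (4, -1, 6) = (4, 3, -2), w · n = -100.
Distance = |w · n| / |n| = |-100| / √425 ≈ 4.85.

4.85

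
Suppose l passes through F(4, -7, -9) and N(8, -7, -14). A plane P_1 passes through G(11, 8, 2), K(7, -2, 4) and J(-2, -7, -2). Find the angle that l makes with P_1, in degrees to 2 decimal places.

A direction vector for l is N − F = (4, 0, -5).
GK = (-4, -10, 2), GJ = (-13, -15, -4); a normal to P_1 is GK × GJ = (70, -42, -70).
Using G: P_1 has equation 70x - 42y - 70z = 294.
sin θ = |n·v| / (|n||v|) = |630| / (√11564 · √41) = 0.91494.
θ ≈ 66.20°.

66.20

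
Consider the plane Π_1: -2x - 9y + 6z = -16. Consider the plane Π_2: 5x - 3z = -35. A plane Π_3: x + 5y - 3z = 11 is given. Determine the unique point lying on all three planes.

Solving the 3×3 linear system -2x - 9y + 6z = -16, 5x - 3z = -35, x + 5y - 3z = 11 (e.g. by elimination or Cramer's rule, determinant = 12) gives (-4, 6, 5).

(-4, 6, 5)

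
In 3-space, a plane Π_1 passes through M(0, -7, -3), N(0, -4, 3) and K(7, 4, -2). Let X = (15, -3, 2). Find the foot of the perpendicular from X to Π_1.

MN = (0, 3, 6), MK = (7, 11, 1); a normal to Π_1 is MN × MK = (-63, 42, -21).
Using M: Π_1 has equation -63x + 42y - 21z = -231.
Foot = X − λn with λ = (n·X − d)/|n|² = (-1113 − (-231))/6174 = -1/7.
Foot = (15, -3, 2) − (-1/7)·(-63, 42, -21) = (6, 3, -1).

(6, 3, -1)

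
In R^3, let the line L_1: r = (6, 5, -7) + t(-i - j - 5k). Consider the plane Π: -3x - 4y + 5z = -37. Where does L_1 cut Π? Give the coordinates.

Substitute r = (6, 5, -7) + t(-1, -1, -5) into the plane: -73 + (-18)t = -37, so t = -2.
Intersection: (6, 5, -7) + (-2)·(-1, -1, -5) = (8, 7, 3).

(8, 7, 3)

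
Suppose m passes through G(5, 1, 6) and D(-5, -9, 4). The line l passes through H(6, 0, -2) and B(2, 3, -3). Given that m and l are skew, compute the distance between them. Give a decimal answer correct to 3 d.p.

8.046

A direction vector for m is D − G = (-10, -10, -2).
A direction vector for l is B − H = (-4, 3, -1).
Common perpendicular direction n = (-10, -10, -2) × (-4, 3, -1) = (16, -2, -70).
With w = (6, 0, -2) − (5, 1, 6) = (1, -1, -8), w · n = 578.
Distance = |w · n| / |n| = |578| / √5160 ≈ 8.046.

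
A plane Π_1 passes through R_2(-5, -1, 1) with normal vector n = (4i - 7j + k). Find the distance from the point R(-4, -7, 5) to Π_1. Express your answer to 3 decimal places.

Π_1: n·r = n·R_2 gives 4x - 7y + z = -12.
n·R − d = (4)·(-4) + (-7)·(-7) + (1)·(5) − (-12) = 50; |n| = √66.
Distance = |50| / √66 = 50/√66 ≈ 6.155.

6.155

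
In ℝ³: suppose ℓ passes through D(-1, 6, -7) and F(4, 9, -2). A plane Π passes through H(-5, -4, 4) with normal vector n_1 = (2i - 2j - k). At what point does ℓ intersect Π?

A direction vector for ℓ is F − D = (5, 3, 5).
Π: n_1·r = n_1·H gives 2x - 2y - z = -6.
Substitute r = (-1, 6, -7) + t(5, 3, 5) into the plane: -7 + (-1)t = -6, so t = -1.
Intersection: (-1, 6, -7) + (-1)·(5, 3, 5) = (-6, 3, -12).

(-6, 3, -12)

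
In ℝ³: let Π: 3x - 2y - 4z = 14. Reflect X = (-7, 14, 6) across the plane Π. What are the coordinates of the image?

λ = (n·X − d)/|n|² = (-73 − 14)/29 = -3.
Reflection = X − 2λn = (-7, 14, 6) − (-6)·(3, -2, -4) = (11, 2, -18).

(11, 2, -18)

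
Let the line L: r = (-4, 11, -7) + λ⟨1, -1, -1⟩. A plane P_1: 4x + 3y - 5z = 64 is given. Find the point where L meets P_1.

(-2, 9, -9)

Substitute r = (-4, 11, -7) + t(1, -1, -1) into the plane: 52 + 6t = 64, so t = 2.
Intersection: (-4, 11, -7) + 2·(1, -1, -1) = (-2, 9, -9).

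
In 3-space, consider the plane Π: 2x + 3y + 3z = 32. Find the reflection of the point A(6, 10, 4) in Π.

λ = (n·A − d)/|n|² = (54 − 32)/22 = 1.
Reflection = A − 2λn = (6, 10, 4) − 2·(2, 3, 3) = (2, 4, -2).

(2, 4, -2)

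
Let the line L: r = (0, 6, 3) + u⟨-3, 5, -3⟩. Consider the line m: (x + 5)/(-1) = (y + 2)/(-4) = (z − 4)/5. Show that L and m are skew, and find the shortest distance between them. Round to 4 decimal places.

m has direction (-1, -4, 5) through (-5, -2, 4).
Common perpendicular direction n = (-3, 5, -3) × (-1, -4, 5) = (13, 18, 17).
With w = (-5, -2, 4) − (0, 6, 3) = (-5, -8, 1), w · n = -192.
Since n ≠ 0 the lines are not parallel, and w · n = -192 ≠ 0 so they do not intersect; hence they are skew.
Distance = |w · n| / |n| = |-192| / √782 ≈ 6.8659.

6.8659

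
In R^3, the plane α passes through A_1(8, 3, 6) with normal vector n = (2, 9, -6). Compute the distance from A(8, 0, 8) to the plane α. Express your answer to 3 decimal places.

α: n·r = n·A_1 gives 2x + 9y - 6z = 7.
n·A − d = (2)·(8) + (9)·(0) + (-6)·(8) − 7 = -39; |n| = √121.
Distance = |-39| / √121 = 39/√121 ≈ 3.545.

3.545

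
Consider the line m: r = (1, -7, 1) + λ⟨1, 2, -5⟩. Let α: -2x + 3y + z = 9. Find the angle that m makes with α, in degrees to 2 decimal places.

sin θ = |n·v| / (|n||v|) = |-1| / (√14 · √30) = 0.04880.
θ ≈ 2.80°.

2.80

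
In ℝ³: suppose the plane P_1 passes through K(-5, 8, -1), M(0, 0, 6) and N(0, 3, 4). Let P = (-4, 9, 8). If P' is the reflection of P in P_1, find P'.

KM = (5, -8, 7), KN = (5, -5, 5); a normal to P_1 is KM × KN = (-5, 10, 15).
Using K: P_1 has equation -5x + 10y + 15z = 90.
λ = (n·P − d)/|n|² = (230 − 90)/350 = 2/5.
Reflection = P − 2λn = (-4, 9, 8) − (4/5)·(-5, 10, 15) = (0, 1, -4).

(0, 1, -4)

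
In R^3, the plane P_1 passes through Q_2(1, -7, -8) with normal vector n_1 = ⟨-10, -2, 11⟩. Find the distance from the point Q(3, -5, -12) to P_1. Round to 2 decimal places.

4.53

P_1: n_1·r = n_1·Q_2 gives -10x - 2y + 11z = -84.
n·Q − d = (-10)·(3) + (-2)·(-5) + (11)·(-12) − (-84) = -68; |n| = √225.
Distance = |-68| / √225 = 68/√225 ≈ 4.53.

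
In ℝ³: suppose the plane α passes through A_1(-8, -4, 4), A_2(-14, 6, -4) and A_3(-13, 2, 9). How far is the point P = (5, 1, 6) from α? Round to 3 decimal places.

13.625

A_1A_2 = (-6, 10, -8), A_1A_3 = (-5, 6, 5); a normal to α is A_1A_2 × A_1A_3 = (98, 70, 14).
Using A_1: α has equation 98x + 70y + 14z = -1008.
n·P − d = (98)·(5) + (70)·(1) + (14)·(6) − (-1008) = 1652; |n| = √14700.
Distance = |1652| / √14700 = 1652/√14700 ≈ 13.625.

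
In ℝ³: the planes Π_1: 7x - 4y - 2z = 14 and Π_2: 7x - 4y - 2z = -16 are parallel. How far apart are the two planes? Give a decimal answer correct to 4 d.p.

3.6116

Same normal n = (7, -4, -2) with |n| = √69; distance = |14 − (-16)| / |n| = 30/√69 ≈ 3.6116.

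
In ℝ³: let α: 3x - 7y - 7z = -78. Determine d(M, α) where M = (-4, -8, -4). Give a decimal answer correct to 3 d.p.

n·M − d = (3)·(-4) + (-7)·(-8) + (-7)·(-4) − (-78) = 150; |n| = √107.
Distance = |150| / √107 = 150/√107 ≈ 14.501.

14.501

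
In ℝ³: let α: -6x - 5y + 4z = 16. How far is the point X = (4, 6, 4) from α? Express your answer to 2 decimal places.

6.15

n·X − d = (-6)·(4) + (-5)·(6) + (4)·(4) − 16 = -54; |n| = √77.
Distance = |-54| / √77 = 54/√77 ≈ 6.15.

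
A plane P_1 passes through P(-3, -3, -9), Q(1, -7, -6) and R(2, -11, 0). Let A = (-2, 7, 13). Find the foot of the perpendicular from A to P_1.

(-10, -7, 5)

PQ = (4, -4, 3), PR = (5, -8, 9); a normal to P_1 is PQ × PR = (-12, -21, -12).
Using P: P_1 has equation -12x - 21y - 12z = 207.
Foot = A − λn with λ = (n·A − d)/|n|² = (-279 − 207)/729 = -2/3.
Foot = (-2, 7, 13) − (-2/3)·(-12, -21, -12) = (-10, -7, 5).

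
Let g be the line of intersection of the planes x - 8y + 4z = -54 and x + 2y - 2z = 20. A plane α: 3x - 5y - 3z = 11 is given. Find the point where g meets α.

Direction of g: (1, -8, 4) × (1, 2, -2) = (8, 6, 10).
A point on g: solving the two plane equations with x = 10 gives (10, 11, 6).
Substitute r = (10, 11, 6) + t(8, 6, 10) into the plane: -43 + (-36)t = 11, so t = -3/2.
Intersection: (10, 11, 6) + (-3/2)·(8, 6, 10) = (-2, 2, -9).

(-2, 2, -9)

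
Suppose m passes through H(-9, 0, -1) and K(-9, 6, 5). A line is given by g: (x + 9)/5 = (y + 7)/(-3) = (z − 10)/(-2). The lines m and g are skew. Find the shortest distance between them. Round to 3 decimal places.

A direction vector for m is K − H = (0, 6, 6).
g has direction (5, -3, -2) through (-9, -7, 10).
Common perpendicular direction n = (0, 6, 6) × (5, -3, -2) = (6, 30, -30).
With w = (-9, -7, 10) − (-9, 0, -1) = (0, -7, 11), w · n = -540.
Distance = |w · n| / |n| = |-540| / √1836 ≈ 12.603.

12.603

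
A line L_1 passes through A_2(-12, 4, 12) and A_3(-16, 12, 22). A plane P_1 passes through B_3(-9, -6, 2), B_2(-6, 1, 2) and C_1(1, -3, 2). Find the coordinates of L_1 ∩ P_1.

(-8, -4, 2)

A direction vector for L_1 is A_3 − A_2 = (-4, 8, 10).
B_3B_2 = (3, 7, 0), B_3C_1 = (10, 3, 0); a normal to P_1 is B_3B_2 × B_3C_1 = (0, 0, -61).
Using B_3: P_1 has equation -61z = -122.
Substitute r = (-12, 4, 12) + t(-4, 8, 10) into the plane: -732 + (-610)t = -122, so t = -1.
Intersection: (-12, 4, 12) + (-1)·(-4, 8, 10) = (-8, -4, 2).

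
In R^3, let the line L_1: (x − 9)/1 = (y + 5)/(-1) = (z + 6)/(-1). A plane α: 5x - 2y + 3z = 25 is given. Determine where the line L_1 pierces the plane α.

(6, -2, -3)

L_1 has direction (1, -1, -1) through (9, -5, -6).
Substitute r = (9, -5, -6) + t(1, -1, -1) into the plane: 37 + 4t = 25, so t = -3.
Intersection: (9, -5, -6) + (-3)·(1, -1, -1) = (6, -2, -3).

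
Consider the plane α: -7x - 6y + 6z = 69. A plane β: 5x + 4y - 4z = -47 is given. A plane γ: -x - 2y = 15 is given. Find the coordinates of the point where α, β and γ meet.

Solving the 3×3 linear system -7x - 6y + 6z = 69, 5x + 4y - 4z = -47, -x - 2y = 15 (e.g. by elimination or Cramer's rule, determinant = -4) gives (-3, -6, 2).

(-3, -6, 2)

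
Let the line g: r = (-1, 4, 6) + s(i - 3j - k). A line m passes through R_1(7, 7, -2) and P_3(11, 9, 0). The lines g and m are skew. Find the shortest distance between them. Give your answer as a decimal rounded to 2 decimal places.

10.29

A direction vector for m is P_3 − R_1 = (4, 2, 2).
Common perpendicular direction n = (1, -3, -1) × (4, 2, 2) = (-4, -6, 14).
With w = (7, 7, -2) − (-1, 4, 6) = (8, 3, -8), w · n = -162.
Distance = |w · n| / |n| = |-162| / √248 ≈ 10.29.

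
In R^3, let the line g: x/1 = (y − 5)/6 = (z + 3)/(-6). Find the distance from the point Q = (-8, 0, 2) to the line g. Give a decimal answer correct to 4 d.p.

g has direction (1, 6, -6) through (0, 5, -3).
Taking (0, 5, -3) on g with direction v = (1, 6, -6): w = Q − (0, 5, -3) = (-8, -5, 5), and w × v = (0, -43, -43).
Distance = |w × v| / |v| = √3698 / √73 ≈ 7.1174.

7.1174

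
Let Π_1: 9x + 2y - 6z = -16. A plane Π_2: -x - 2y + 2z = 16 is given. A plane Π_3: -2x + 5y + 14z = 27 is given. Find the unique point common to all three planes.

Solving the 3×3 linear system 9x + 2y - 6z = -16, -x - 2y + 2z = 16, -2x + 5y + 14z = 27 (e.g. by elimination or Cramer's rule, determinant = -268) gives (2, -5, 4).

(2, -5, 4)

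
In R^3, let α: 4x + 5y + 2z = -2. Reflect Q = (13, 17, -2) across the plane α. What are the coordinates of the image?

λ = (n·Q − d)/|n|² = (133 − (-2))/45 = 3.
Reflection = Q − 2λn = (13, 17, -2) − 6·(4, 5, 2) = (-11, -13, -14).

(-11, -13, -14)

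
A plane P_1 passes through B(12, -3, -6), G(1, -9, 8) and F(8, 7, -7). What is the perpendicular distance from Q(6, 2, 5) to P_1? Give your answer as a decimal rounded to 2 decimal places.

BG = (-11, -6, 14), BF = (-4, 10, -1); a normal to P_1 is BG × BF = (-134, -67, -134).
Using B: P_1 has equation -134x - 67y - 134z = -603.
n·Q − d = (-134)·(6) + (-67)·(2) + (-134)·(5) − (-603) = -1005; |n| = √40401.
Distance = |-1005| / √40401 = 1005/√40401 ≈ 5.00.

5.00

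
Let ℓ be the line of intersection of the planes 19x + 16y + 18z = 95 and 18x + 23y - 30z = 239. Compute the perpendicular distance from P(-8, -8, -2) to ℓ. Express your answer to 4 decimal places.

16.9778

Direction of ℓ: (19, 16, 18) × (18, 23, -30) = (-894, 894, 149).
A point on ℓ: solving the two plane equations with x = 7 gives (7, 1, -3).
Taking (7, 1, -3) on ℓ with direction v = (-894, 894, 149): w = P − (7, 1, -3) = (-15, -9, 1), and w × v = (-2235, 1341, -21456).
Distance = |w × v| / |v| = √467153442 / √1620673 ≈ 16.9778.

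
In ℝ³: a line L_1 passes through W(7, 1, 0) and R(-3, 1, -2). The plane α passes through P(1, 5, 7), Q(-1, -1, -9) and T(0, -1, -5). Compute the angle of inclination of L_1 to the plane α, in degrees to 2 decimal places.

59.30

A direction vector for L_1 is R − W = (-10, 0, -2).
PQ = (-2, -6, -16), PT = (-1, -6, -12); a normal to α is PQ × PT = (-24, -8, 6).
Using P: α has equation -24x - 8y + 6z = -22.
sin θ = |n·v| / (|n||v|) = |228| / (√676 · √104) = 0.85989.
θ ≈ 59.30°.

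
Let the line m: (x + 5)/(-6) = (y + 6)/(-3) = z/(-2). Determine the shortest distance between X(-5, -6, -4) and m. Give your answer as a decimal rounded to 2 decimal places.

3.83

m has direction (-6, -3, -2) through (-5, -6, 0).
Taking (-5, -6, 0) on m with direction v = (-6, -3, -2): w = X − (-5, -6, 0) = (0, 0, -4), and w × v = (-12, 24, 0).
Distance = |w × v| / |v| = √720 / √49 ≈ 3.83.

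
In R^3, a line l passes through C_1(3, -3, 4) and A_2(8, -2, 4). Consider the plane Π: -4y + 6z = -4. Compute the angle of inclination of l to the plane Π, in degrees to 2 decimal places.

6.25

A direction vector for l is A_2 − C_1 = (5, 1, 0).
sin θ = |n·v| / (|n||v|) = |-4| / (√52 · √26) = 0.10879.
θ ≈ 6.25°.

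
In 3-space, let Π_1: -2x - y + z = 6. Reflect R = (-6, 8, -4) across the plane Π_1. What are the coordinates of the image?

(-10, 6, -2)

λ = (n·R − d)/|n|² = (0 − 6)/6 = -1.
Reflection = R − 2λn = (-6, 8, -4) − (-2)·(-2, -1, 1) = (-10, 6, -2).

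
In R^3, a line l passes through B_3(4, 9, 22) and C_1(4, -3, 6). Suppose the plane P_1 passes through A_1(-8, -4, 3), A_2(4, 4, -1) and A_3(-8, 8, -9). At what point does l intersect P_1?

A direction vector for l is C_1 − B_3 = (0, -12, -16).
A_1A_2 = (12, 8, -4), A_1A_3 = (0, 12, -12); a normal to P_1 is A_1A_2 × A_1A_3 = (-48, 144, 144).
Using A_1: P_1 has equation -48x + 144y + 144z = 240.
Substitute r = (4, 9, 22) + t(0, -12, -16) into the plane: 4272 + (-4032)t = 240, so t = 1.
Intersection: (4, 9, 22) + 1·(0, -12, -16) = (4, -3, 6).

(4, -3, 6)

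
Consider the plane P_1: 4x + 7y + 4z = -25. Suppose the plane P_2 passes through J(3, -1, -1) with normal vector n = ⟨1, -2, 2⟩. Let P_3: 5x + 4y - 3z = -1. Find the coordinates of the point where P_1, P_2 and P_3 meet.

(1, -3, -2)

P_2: n·r = n·J gives x - 2y + 2z = 3.
Solving the 3×3 linear system 4x + 7y + 4z = -25, x - 2y + 2z = 3, 5x + 4y - 3z = -1 (e.g. by elimination or Cramer's rule, determinant = 139) gives (1, -3, -2).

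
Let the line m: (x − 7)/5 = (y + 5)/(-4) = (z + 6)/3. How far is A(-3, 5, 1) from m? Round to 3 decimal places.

12.401

m has direction (5, -4, 3) through (7, -5, -6).
Taking (7, -5, -6) on m with direction v = (5, -4, 3): w = A − (7, -5, -6) = (-10, 10, 7), and w × v = (58, 65, -10).
Distance = |w × v| / |v| = √7689 / √50 ≈ 12.401.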